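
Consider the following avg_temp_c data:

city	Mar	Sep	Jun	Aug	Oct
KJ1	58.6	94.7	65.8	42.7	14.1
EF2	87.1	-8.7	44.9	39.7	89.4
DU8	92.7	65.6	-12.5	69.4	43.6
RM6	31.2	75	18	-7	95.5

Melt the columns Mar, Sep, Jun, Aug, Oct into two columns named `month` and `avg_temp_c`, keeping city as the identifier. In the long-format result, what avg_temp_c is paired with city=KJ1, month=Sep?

94.7

Unpivoting turns each (city, wide-column) pair into one long row.
The wide cell at row KJ1, column Sep holds 94.7, so the long row (KJ1, Sep) has avg_temp_c=94.7.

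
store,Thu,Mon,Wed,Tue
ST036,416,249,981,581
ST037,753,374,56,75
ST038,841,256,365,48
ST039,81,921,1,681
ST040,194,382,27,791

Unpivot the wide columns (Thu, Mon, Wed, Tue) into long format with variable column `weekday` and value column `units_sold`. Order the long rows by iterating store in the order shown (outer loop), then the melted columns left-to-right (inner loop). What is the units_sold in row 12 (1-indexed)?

48

20 rows total (5 × 4). Row 12: index ⌊(12-1)/4⌋ = 2 into store → ST038; (12-1) mod 4 = 3 into the melted columns → Tue.
So row 12 is (ST038, Tue, 48); units_sold = 48.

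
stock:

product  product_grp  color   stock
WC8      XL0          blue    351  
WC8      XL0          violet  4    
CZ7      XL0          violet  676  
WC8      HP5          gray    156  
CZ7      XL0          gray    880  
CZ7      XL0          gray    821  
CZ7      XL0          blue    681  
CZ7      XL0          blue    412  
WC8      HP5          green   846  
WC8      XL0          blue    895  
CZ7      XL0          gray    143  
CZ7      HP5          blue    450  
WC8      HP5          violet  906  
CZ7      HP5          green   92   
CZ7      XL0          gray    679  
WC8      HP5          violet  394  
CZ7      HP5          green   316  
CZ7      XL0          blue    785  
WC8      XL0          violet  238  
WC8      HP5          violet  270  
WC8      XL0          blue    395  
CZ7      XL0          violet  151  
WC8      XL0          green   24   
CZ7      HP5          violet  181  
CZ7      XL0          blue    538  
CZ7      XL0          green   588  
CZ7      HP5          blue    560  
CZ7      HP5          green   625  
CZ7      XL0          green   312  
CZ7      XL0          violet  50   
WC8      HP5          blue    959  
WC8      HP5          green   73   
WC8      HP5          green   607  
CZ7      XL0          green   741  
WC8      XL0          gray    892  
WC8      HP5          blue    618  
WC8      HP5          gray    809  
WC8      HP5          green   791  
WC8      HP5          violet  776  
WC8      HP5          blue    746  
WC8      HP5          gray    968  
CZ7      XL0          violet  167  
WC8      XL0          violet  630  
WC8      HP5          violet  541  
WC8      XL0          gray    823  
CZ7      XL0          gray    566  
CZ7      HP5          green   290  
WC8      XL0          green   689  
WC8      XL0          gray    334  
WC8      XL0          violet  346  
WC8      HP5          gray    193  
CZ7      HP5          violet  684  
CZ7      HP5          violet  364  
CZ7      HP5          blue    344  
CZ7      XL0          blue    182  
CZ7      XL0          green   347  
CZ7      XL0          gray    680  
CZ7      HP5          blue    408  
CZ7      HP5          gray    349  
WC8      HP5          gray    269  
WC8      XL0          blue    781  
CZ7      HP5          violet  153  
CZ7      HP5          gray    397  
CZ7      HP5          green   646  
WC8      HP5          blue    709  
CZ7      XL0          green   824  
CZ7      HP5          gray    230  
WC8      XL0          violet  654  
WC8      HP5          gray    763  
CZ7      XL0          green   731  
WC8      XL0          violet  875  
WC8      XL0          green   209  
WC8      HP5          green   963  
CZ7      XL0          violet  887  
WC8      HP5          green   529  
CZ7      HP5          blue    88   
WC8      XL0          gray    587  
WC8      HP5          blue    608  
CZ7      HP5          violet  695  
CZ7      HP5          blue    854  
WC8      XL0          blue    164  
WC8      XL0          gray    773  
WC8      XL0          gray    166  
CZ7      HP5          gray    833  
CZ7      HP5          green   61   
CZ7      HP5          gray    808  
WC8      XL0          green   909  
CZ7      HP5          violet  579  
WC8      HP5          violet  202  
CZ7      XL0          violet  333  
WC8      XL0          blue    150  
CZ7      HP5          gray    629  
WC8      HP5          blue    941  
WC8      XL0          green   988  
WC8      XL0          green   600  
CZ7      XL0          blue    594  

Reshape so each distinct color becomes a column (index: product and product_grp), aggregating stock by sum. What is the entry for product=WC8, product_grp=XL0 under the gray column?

Rows with product=WC8, product_grp=XL0 and color=gray: stock values are 892, 823, 334, 587, 773, 166.
892 + 823 + 334 + 587 + 773 + 166 = 3575.

3575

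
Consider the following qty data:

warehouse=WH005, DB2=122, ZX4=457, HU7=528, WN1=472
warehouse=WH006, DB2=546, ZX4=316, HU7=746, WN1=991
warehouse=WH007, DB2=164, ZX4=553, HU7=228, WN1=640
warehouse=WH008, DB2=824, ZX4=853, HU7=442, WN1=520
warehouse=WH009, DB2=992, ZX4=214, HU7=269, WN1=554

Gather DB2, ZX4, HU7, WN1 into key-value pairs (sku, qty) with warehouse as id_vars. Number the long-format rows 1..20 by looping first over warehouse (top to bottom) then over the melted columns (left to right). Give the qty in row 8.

991

20 rows total (5 × 4). Row 8: index ⌊(8-1)/4⌋ = 1 into warehouse → WH006; (8-1) mod 4 = 3 into the melted columns → WN1.
So row 8 is (WH006, WN1, 991); qty = 991.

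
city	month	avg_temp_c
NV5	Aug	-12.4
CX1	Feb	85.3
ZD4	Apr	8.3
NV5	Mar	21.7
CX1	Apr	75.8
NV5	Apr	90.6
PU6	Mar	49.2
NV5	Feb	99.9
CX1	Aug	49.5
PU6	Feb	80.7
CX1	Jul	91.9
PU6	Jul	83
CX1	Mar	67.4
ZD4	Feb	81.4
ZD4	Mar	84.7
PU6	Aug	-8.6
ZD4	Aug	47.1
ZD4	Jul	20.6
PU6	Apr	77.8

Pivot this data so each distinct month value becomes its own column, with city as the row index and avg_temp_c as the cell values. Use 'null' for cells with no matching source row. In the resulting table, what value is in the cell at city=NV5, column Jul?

null

No long-format row has city=NV5 and month=Jul, so the cell is null.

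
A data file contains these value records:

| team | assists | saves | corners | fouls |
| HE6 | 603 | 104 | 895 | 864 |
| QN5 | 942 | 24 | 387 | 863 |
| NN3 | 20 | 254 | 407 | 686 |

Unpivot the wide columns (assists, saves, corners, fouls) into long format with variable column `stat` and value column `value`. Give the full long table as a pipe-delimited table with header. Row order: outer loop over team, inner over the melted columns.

Each (team, column) pair becomes one row: 3 × 4 = 12 rows.
For example, (HE6, assists) → value=603.

| team | stat | value |
| HE6 | assists | 603 |
| HE6 | saves | 104 |
| HE6 | corners | 895 |
| HE6 | fouls | 864 |
| QN5 | assists | 942 |
| QN5 | saves | 24 |
| QN5 | corners | 387 |
| QN5 | fouls | 863 |
| NN3 | assists | 20 |
| NN3 | saves | 254 |
| NN3 | corners | 407 |
| NN3 | fouls | 686 |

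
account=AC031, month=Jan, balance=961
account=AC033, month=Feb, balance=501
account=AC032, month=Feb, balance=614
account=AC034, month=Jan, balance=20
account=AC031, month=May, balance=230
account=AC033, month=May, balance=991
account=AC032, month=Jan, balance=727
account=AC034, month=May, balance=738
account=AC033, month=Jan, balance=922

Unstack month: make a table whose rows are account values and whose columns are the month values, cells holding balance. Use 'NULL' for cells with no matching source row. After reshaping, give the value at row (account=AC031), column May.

230

The long row with account=AC031, month=May has balance=230.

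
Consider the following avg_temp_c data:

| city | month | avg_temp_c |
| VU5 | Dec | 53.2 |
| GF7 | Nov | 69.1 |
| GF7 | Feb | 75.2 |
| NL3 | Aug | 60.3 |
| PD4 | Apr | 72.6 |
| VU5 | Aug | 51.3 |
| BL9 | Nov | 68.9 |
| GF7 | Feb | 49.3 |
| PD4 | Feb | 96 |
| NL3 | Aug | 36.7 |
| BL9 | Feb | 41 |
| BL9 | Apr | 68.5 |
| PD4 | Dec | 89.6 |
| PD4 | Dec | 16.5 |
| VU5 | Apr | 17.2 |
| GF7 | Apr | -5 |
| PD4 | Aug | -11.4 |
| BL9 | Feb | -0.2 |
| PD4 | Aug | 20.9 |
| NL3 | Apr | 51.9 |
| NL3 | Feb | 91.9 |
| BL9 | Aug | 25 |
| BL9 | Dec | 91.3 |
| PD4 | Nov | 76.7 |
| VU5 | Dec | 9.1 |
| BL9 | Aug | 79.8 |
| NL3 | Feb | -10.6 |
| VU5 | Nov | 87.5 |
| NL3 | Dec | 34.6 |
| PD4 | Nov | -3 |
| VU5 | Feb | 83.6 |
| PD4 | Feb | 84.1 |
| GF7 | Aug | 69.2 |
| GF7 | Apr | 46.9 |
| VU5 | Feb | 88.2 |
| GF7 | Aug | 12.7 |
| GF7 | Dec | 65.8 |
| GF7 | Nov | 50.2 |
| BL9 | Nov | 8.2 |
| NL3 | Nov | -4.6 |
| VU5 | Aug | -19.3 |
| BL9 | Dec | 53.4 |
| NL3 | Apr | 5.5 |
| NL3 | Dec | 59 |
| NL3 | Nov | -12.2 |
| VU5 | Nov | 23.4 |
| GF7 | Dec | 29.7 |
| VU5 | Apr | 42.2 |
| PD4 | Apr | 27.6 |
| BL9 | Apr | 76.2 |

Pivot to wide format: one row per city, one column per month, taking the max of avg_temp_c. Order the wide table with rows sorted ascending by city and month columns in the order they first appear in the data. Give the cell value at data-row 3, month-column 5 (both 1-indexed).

With rows sorted ascending by city, row 3 is city=NL3. month columns in first-appearance order: Dec, Nov, Feb, Aug, Apr; column 5 is Apr.
Long rows with city=NL3, month=Apr: max(51.9, 5.5) = 51.9.

51.9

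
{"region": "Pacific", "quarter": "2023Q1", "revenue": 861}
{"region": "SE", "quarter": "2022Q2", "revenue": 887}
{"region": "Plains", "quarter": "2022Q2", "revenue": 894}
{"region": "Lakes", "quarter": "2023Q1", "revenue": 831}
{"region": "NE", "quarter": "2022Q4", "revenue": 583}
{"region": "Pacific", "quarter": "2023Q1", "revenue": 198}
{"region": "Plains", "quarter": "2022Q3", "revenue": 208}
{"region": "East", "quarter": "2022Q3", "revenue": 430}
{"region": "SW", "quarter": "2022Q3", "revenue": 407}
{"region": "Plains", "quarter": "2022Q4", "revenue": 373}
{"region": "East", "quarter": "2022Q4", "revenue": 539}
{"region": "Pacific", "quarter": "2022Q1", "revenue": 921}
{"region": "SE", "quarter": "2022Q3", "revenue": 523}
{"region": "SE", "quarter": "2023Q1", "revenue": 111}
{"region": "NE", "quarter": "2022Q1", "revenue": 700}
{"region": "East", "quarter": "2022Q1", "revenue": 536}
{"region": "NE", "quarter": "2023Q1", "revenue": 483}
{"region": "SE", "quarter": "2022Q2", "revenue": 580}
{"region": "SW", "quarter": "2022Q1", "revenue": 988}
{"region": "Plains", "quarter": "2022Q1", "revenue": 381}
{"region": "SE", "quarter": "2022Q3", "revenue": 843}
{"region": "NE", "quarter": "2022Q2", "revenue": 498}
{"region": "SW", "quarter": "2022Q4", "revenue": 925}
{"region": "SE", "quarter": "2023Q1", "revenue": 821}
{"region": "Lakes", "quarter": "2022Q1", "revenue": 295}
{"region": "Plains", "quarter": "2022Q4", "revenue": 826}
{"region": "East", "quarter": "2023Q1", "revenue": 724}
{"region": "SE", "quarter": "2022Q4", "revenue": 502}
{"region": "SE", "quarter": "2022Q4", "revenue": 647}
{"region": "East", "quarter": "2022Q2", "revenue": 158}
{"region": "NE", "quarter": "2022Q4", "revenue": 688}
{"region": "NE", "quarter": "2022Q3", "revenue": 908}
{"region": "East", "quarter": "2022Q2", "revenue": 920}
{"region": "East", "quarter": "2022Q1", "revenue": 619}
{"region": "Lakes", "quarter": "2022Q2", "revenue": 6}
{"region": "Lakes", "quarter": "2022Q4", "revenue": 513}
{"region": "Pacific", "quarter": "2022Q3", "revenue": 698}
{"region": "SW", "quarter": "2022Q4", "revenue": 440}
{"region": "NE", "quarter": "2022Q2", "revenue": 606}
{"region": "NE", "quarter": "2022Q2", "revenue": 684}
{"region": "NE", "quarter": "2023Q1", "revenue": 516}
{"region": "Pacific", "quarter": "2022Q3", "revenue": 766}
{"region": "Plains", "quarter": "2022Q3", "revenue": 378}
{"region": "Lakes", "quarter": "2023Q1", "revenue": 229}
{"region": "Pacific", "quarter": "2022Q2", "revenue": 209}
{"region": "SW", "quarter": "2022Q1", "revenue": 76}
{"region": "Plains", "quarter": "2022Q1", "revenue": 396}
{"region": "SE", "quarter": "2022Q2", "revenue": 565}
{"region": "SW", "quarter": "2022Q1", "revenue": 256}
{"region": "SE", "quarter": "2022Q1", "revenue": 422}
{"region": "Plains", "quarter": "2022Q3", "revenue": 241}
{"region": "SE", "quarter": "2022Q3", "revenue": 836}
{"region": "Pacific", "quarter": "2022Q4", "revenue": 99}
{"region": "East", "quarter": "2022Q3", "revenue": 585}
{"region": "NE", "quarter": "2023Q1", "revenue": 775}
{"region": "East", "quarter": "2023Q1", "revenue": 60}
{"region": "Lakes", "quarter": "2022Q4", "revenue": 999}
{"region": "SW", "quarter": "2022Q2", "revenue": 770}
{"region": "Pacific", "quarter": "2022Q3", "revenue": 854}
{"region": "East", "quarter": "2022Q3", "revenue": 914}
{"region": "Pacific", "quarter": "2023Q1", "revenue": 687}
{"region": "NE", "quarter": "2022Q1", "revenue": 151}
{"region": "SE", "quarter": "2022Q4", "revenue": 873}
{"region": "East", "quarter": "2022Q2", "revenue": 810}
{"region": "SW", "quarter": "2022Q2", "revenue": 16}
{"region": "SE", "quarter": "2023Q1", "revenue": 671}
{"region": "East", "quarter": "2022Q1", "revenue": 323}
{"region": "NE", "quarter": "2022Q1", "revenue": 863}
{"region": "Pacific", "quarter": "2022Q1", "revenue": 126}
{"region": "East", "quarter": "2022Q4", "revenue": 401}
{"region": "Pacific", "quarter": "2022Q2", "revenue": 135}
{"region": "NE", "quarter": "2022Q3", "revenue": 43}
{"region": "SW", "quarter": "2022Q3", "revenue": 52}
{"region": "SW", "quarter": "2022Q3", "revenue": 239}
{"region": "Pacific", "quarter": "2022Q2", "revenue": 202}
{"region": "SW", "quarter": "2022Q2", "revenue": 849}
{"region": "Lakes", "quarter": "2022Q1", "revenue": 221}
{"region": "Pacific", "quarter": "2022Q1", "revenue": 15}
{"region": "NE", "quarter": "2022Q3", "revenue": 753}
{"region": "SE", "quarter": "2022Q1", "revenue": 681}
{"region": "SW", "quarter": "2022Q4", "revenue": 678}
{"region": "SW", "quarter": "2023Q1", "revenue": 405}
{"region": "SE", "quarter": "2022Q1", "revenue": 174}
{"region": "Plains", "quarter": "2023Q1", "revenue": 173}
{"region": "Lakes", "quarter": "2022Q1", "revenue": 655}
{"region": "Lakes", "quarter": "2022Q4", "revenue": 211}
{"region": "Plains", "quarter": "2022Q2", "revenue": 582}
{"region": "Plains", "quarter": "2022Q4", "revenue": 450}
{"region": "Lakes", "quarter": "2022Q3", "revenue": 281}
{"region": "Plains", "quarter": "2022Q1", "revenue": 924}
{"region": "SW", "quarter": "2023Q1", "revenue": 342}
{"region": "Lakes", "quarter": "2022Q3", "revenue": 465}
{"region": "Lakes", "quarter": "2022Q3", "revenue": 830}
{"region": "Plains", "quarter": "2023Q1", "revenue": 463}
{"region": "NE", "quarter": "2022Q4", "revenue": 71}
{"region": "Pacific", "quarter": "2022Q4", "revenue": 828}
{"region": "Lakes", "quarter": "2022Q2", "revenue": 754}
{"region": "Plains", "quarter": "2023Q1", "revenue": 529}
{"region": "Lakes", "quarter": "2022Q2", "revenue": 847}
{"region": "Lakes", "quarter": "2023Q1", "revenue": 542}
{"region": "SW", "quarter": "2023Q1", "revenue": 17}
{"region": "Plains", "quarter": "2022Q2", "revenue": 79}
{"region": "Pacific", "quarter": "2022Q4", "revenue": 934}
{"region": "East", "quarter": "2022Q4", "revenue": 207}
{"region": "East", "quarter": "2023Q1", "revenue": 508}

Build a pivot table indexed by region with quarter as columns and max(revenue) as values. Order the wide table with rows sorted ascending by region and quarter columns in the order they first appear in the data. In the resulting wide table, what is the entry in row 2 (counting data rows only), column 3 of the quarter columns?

With rows sorted ascending by region, row 2 is region=Lakes. quarter columns in first-appearance order: 2023Q1, 2022Q2, 2022Q4, 2022Q3, 2022Q1; column 3 is 2022Q4.
Long rows with region=Lakes, quarter=2022Q4: max(513, 999, 211) = 999.

999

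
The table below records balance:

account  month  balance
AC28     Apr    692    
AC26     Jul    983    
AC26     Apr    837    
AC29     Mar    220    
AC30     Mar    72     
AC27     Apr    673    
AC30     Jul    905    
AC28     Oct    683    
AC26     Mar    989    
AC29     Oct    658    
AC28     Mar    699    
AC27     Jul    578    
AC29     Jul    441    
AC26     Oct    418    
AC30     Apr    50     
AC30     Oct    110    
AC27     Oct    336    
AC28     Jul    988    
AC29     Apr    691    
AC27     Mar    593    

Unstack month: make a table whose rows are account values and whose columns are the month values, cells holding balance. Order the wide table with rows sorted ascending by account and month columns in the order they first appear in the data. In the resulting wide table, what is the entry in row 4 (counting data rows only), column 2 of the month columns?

With rows sorted ascending by account, row 4 is account=AC29. month columns in first-appearance order: Apr, Jul, Mar, Oct; column 2 is Jul.
Long rows with account=AC29, month=Jul: balance = 441.

441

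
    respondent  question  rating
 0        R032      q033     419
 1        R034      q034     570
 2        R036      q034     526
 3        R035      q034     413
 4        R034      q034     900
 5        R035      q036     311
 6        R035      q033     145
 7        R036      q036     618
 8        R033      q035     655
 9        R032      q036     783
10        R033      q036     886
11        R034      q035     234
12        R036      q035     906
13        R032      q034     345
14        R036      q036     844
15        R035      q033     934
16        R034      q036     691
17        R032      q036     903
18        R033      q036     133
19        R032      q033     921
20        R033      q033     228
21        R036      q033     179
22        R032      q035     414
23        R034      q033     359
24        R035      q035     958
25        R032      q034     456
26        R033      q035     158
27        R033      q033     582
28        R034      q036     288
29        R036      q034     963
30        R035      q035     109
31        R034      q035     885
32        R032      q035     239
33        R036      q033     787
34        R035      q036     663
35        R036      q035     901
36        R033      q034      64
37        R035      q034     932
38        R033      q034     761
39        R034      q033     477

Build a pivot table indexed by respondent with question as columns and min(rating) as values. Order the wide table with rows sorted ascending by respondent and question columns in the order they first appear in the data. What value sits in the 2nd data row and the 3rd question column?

With rows sorted ascending by respondent, row 2 is respondent=R033. question columns in first-appearance order: q033, q034, q036, q035; column 3 is q036.
Long rows with respondent=R033, question=q036: min(886, 133) = 133.

133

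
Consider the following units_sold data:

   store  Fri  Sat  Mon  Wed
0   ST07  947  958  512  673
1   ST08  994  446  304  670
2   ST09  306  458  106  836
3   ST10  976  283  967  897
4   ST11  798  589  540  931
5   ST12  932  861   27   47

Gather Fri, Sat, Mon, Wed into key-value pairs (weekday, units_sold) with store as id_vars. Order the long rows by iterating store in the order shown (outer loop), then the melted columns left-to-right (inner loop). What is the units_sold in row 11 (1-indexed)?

106

24 rows total (6 × 4). Row 11: index ⌊(11-1)/4⌋ = 2 into store → ST09; (11-1) mod 4 = 2 into the melted columns → Mon.
So row 11 is (ST09, Mon, 106); units_sold = 106.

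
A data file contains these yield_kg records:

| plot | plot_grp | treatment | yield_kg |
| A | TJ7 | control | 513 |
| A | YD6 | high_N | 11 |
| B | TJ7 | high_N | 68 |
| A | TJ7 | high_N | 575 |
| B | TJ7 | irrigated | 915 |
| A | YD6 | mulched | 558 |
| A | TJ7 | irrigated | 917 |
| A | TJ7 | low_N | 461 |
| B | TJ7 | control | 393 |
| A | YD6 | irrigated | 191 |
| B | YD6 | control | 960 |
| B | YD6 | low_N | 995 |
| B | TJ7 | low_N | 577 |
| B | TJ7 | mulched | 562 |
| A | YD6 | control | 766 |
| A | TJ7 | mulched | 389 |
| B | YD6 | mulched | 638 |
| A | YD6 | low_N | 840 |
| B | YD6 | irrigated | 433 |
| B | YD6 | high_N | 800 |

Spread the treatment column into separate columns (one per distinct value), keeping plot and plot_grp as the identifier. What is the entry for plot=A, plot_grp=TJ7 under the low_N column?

Wide layout: rows indexed by plot and plot_grp, columns are the 5 distinct treatment values (control, high_N, irrigated, mulched, low_N).
Cell (plot=A, plot_grp=TJ7, treatment=low_N) draws from the long row where plot=A, plot_grp=TJ7 and treatment=low_N, which has yield_kg=461.

461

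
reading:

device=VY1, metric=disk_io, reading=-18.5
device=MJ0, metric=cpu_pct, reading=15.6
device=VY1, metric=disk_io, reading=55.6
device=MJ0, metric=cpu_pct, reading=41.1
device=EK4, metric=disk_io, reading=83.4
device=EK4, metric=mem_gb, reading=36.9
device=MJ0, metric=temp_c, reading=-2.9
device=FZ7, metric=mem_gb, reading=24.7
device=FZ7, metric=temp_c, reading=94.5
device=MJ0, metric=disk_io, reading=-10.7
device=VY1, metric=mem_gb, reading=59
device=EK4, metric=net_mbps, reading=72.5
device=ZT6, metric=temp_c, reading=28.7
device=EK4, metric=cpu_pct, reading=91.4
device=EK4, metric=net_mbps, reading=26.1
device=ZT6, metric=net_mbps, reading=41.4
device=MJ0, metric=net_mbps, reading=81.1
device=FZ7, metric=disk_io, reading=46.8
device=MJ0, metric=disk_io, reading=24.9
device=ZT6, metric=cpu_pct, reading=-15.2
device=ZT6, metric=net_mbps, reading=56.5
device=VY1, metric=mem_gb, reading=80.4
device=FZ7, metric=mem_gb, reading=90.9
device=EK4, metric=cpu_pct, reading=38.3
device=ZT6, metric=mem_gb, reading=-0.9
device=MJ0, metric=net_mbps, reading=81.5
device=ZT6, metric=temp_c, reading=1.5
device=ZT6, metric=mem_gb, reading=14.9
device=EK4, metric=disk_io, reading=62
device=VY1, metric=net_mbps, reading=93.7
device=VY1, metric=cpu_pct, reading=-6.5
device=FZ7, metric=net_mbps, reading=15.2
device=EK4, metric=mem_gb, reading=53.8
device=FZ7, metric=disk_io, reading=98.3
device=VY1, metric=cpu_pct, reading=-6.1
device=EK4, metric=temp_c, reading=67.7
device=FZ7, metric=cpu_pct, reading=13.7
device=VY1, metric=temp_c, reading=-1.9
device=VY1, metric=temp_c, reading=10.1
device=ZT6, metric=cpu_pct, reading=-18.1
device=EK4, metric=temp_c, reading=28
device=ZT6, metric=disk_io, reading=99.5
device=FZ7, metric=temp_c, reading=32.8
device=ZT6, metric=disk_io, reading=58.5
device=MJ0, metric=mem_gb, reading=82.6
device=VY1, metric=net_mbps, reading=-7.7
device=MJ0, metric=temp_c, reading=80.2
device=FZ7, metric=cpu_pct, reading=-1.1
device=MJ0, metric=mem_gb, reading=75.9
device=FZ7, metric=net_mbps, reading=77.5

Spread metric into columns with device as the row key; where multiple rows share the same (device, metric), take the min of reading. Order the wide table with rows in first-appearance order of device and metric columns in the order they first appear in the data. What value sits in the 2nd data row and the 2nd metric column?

15.6

With rows in first-appearance order of device, row 2 is device=MJ0. metric columns in first-appearance order: disk_io, cpu_pct, mem_gb, temp_c, net_mbps; column 2 is cpu_pct.
Long rows with device=MJ0, metric=cpu_pct: min(15.6, 41.1) = 15.6.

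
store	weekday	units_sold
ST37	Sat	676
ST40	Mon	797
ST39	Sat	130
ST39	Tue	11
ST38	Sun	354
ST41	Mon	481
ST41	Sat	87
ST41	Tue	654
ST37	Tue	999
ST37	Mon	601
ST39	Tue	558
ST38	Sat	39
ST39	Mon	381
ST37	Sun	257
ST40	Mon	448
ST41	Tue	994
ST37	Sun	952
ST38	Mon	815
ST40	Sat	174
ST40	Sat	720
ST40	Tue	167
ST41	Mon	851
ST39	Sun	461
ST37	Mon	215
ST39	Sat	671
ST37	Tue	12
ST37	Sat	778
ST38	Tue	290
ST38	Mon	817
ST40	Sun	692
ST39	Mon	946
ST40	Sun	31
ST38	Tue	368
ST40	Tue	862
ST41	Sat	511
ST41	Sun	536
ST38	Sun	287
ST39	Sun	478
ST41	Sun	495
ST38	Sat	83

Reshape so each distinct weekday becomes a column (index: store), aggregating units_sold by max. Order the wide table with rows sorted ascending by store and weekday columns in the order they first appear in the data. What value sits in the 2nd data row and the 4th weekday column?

With rows sorted ascending by store, row 2 is store=ST38. weekday columns in first-appearance order: Sat, Mon, Tue, Sun; column 4 is Sun.
Long rows with store=ST38, weekday=Sun: max(354, 287) = 354.

354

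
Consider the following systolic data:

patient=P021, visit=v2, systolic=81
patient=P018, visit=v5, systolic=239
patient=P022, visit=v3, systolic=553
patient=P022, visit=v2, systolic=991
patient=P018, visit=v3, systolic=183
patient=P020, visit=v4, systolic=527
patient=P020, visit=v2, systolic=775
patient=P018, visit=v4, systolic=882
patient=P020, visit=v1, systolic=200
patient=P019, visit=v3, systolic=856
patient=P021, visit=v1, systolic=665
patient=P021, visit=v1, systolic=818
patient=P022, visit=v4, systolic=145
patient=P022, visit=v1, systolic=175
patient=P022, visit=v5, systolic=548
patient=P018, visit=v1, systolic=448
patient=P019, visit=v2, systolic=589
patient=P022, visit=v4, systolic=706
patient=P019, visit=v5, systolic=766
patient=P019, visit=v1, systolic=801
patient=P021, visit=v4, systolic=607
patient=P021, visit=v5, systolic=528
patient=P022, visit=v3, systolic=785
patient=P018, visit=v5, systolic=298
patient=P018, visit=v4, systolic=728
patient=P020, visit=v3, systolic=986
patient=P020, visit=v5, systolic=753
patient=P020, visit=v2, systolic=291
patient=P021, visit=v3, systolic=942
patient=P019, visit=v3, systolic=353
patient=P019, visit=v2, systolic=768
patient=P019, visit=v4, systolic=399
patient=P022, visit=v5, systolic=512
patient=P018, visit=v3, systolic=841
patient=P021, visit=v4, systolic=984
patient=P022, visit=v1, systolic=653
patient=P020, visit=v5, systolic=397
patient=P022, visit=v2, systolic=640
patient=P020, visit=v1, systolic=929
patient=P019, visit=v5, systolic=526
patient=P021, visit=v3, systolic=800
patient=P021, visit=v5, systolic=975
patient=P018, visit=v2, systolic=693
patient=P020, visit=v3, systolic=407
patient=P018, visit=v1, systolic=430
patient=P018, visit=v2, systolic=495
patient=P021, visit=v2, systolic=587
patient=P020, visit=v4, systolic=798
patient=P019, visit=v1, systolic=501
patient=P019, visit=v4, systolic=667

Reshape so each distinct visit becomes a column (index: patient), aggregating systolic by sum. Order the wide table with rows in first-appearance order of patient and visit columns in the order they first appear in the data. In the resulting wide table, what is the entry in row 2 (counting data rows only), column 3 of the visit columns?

With rows in first-appearance order of patient, row 2 is patient=P018. visit columns in first-appearance order: v2, v5, v3, v4, v1; column 3 is v3.
Long rows with patient=P018, visit=v3: 183 + 841 = 1024.

1024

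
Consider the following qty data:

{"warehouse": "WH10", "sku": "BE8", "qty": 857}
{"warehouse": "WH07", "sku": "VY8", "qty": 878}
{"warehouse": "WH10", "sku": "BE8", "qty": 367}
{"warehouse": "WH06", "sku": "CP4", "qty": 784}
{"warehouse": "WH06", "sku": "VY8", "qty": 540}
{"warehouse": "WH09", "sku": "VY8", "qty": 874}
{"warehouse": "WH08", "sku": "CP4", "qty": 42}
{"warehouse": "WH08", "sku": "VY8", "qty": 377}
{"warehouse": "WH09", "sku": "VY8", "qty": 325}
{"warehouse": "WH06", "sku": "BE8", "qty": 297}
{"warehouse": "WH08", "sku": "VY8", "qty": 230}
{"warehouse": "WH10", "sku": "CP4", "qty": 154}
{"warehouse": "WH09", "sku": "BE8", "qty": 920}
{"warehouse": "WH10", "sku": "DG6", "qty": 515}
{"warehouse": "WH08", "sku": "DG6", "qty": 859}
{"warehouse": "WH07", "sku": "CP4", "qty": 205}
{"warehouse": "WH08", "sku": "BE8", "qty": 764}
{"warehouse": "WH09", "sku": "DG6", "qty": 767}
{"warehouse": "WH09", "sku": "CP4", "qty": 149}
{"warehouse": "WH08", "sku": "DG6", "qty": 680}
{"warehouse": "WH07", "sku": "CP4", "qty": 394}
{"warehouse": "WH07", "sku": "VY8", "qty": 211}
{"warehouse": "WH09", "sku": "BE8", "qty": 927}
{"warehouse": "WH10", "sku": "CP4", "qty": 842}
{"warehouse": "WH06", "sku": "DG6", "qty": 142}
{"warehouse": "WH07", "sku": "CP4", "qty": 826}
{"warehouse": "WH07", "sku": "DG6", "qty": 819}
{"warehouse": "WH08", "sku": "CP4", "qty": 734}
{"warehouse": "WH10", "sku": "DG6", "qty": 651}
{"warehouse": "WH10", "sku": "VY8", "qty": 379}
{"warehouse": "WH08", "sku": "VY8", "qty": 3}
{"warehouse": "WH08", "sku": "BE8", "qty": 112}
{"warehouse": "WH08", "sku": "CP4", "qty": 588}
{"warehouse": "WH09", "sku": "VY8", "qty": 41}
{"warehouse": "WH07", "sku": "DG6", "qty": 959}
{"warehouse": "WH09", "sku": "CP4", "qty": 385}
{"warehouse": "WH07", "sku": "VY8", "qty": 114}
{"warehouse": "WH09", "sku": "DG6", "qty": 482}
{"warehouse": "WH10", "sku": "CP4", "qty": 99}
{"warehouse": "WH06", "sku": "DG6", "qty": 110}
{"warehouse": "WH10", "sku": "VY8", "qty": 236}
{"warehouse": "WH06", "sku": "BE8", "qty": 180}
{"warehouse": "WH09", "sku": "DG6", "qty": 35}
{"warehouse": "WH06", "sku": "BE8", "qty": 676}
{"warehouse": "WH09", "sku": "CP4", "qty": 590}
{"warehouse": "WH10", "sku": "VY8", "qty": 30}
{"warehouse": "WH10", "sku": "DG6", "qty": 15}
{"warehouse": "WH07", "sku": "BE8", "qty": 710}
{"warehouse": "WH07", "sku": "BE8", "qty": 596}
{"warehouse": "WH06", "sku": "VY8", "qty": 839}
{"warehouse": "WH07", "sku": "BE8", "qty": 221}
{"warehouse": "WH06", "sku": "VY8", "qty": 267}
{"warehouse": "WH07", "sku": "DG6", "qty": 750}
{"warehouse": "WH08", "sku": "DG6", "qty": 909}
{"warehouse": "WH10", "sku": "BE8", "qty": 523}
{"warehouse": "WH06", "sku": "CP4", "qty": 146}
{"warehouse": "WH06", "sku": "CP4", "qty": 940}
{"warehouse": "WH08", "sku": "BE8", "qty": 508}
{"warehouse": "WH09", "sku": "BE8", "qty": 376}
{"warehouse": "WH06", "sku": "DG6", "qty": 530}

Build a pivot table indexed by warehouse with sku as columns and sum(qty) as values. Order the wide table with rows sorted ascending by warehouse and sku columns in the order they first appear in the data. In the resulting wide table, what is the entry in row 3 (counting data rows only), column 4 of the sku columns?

With rows sorted ascending by warehouse, row 3 is warehouse=WH08. sku columns in first-appearance order: BE8, VY8, CP4, DG6; column 4 is DG6.
Long rows with warehouse=WH08, sku=DG6: 859 + 680 + 909 = 2448.

2448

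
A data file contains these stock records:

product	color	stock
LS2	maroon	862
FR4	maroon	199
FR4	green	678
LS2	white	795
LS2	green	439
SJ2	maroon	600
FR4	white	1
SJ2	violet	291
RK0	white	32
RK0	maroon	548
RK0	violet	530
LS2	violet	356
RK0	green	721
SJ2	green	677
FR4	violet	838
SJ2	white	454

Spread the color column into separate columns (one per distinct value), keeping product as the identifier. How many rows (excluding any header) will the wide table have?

4

4 distinct product values → 4 rows.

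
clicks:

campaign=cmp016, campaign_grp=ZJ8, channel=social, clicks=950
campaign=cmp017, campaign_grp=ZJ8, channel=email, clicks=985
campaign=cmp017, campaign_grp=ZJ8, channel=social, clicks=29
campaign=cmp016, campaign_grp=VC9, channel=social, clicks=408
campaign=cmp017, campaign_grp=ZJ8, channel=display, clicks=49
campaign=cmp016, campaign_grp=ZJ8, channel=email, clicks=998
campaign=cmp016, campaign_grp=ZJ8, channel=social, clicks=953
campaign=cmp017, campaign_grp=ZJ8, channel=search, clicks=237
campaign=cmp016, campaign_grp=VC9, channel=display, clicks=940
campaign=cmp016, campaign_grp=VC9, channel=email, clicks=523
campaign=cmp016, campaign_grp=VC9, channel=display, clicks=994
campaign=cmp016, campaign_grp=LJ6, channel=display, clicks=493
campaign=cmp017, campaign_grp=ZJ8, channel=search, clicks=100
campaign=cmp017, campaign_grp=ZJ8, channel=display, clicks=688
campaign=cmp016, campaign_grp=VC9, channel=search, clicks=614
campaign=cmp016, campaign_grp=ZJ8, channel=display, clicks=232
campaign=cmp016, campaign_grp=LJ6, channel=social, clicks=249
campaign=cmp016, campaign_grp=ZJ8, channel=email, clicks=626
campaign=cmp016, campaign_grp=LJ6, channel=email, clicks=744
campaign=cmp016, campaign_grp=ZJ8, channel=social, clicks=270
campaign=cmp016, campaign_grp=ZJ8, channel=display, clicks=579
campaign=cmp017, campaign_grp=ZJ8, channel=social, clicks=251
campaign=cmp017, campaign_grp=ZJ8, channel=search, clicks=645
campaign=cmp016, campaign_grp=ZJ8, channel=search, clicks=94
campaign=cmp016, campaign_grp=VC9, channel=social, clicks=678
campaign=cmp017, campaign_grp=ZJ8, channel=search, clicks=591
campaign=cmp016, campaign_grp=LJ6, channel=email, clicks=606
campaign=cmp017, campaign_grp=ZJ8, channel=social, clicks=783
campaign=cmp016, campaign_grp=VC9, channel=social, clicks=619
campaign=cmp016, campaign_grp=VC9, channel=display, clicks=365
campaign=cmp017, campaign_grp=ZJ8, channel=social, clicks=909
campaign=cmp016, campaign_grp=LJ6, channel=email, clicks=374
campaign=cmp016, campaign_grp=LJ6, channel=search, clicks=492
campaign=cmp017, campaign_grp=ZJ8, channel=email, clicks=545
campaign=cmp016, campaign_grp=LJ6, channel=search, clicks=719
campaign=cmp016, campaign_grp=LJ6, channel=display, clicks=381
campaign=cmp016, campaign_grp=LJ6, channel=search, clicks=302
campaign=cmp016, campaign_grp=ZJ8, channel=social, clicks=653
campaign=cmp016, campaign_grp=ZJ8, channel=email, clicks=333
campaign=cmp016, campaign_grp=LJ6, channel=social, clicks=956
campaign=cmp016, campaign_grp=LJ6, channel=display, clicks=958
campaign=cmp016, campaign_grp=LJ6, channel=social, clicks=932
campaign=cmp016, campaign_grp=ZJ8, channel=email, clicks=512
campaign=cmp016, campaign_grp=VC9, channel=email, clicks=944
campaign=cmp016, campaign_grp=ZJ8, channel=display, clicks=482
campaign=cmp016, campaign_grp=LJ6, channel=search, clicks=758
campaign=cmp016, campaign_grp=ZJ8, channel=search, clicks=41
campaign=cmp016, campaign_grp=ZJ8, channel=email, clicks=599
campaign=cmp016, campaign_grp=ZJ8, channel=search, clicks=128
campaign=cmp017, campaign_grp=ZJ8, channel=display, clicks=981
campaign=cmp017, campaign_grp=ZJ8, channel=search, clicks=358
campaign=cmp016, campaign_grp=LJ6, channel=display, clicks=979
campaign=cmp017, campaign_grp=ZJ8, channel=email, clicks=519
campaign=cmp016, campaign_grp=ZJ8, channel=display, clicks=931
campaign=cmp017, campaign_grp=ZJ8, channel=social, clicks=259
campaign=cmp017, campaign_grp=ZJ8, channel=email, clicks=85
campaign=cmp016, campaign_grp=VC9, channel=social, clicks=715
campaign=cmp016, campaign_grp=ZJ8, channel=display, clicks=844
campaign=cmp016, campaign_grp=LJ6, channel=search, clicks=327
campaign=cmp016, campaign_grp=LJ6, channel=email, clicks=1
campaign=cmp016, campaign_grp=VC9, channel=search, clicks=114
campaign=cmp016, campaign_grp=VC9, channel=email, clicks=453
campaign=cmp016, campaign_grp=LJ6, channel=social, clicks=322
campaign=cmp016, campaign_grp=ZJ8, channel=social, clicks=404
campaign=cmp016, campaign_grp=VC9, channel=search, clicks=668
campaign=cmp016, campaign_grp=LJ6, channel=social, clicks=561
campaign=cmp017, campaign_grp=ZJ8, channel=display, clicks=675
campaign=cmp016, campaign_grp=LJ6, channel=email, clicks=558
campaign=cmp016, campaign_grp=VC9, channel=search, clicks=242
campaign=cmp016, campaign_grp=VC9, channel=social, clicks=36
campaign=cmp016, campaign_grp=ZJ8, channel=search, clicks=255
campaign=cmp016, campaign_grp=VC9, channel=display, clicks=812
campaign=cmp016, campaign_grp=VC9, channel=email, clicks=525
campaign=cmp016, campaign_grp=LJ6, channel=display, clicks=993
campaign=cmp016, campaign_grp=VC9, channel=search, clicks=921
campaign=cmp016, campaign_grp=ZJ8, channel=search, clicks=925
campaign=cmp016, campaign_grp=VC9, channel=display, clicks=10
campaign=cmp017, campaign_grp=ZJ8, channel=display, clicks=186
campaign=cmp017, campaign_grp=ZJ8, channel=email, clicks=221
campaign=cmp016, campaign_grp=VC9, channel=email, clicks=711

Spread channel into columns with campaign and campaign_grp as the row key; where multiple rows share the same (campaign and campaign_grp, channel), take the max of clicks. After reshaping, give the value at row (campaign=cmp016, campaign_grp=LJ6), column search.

758

Rows with campaign=cmp016, campaign_grp=LJ6 and channel=search: clicks values are 492, 719, 302, 758, 327.
max(492, 719, 302, 758, 327) = 758.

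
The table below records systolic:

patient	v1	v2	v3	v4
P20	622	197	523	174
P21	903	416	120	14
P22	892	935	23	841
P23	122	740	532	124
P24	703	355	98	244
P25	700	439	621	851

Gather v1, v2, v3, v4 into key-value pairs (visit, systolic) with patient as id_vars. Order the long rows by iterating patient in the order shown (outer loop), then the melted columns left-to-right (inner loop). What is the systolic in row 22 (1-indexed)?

439

24 rows total (6 × 4). Row 22: index ⌊(22-1)/4⌋ = 5 into patient → P25; (22-1) mod 4 = 1 into the melted columns → v2.
So row 22 is (P25, v2, 439); systolic = 439.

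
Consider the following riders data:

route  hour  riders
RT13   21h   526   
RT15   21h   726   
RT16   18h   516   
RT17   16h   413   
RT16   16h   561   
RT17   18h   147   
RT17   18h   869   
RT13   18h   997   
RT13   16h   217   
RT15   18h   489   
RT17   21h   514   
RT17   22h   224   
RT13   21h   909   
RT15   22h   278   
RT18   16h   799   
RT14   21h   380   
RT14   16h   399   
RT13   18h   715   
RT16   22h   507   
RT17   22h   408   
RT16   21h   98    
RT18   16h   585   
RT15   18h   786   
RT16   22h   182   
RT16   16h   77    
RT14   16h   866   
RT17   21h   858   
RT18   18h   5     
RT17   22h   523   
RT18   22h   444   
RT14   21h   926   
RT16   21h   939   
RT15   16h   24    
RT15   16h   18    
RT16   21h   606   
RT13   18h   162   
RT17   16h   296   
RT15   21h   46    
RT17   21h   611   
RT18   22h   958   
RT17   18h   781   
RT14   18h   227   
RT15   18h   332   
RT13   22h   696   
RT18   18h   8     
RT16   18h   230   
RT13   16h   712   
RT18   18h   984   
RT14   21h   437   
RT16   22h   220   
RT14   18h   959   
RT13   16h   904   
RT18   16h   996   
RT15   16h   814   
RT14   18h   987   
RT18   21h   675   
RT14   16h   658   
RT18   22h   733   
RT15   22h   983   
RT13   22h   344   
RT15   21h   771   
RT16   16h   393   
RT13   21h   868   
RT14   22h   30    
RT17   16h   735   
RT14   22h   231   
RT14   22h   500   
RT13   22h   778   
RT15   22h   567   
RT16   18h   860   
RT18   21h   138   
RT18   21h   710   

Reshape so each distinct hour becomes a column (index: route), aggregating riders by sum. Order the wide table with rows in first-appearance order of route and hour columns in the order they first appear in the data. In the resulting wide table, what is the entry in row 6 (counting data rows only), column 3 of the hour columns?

With rows in first-appearance order of route, row 6 is route=RT14. hour columns in first-appearance order: 21h, 18h, 16h, 22h; column 3 is 16h.
Long rows with route=RT14, hour=16h: 399 + 866 + 658 = 1923.

1923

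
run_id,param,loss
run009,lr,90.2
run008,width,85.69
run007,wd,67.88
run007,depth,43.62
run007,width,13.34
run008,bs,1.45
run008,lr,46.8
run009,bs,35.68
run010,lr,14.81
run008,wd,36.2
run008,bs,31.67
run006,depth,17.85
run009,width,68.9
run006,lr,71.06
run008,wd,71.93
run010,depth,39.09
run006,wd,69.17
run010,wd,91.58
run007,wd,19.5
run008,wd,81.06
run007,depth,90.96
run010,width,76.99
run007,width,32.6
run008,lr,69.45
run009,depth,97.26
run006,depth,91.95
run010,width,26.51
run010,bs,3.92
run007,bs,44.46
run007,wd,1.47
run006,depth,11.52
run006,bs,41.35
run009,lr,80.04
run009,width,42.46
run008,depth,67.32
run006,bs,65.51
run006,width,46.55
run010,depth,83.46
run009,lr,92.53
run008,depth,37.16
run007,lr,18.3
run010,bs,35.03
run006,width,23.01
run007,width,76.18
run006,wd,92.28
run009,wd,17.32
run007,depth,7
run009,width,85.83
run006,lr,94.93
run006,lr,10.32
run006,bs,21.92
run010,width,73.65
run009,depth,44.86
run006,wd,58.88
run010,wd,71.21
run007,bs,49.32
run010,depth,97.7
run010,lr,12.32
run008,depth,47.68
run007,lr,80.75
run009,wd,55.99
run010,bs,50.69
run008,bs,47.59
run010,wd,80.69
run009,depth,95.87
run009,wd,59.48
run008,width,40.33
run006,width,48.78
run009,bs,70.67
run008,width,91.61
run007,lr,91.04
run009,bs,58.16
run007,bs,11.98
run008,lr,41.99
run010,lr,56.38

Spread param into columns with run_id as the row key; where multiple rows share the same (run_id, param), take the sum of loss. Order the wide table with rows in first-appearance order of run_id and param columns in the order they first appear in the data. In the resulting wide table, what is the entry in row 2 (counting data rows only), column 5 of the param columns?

80.71

With rows in first-appearance order of run_id, row 2 is run_id=run008. param columns in first-appearance order: lr, width, wd, depth, bs; column 5 is bs.
Long rows with run_id=run008, param=bs: 1.45 + 31.67 + 47.59 = 80.71.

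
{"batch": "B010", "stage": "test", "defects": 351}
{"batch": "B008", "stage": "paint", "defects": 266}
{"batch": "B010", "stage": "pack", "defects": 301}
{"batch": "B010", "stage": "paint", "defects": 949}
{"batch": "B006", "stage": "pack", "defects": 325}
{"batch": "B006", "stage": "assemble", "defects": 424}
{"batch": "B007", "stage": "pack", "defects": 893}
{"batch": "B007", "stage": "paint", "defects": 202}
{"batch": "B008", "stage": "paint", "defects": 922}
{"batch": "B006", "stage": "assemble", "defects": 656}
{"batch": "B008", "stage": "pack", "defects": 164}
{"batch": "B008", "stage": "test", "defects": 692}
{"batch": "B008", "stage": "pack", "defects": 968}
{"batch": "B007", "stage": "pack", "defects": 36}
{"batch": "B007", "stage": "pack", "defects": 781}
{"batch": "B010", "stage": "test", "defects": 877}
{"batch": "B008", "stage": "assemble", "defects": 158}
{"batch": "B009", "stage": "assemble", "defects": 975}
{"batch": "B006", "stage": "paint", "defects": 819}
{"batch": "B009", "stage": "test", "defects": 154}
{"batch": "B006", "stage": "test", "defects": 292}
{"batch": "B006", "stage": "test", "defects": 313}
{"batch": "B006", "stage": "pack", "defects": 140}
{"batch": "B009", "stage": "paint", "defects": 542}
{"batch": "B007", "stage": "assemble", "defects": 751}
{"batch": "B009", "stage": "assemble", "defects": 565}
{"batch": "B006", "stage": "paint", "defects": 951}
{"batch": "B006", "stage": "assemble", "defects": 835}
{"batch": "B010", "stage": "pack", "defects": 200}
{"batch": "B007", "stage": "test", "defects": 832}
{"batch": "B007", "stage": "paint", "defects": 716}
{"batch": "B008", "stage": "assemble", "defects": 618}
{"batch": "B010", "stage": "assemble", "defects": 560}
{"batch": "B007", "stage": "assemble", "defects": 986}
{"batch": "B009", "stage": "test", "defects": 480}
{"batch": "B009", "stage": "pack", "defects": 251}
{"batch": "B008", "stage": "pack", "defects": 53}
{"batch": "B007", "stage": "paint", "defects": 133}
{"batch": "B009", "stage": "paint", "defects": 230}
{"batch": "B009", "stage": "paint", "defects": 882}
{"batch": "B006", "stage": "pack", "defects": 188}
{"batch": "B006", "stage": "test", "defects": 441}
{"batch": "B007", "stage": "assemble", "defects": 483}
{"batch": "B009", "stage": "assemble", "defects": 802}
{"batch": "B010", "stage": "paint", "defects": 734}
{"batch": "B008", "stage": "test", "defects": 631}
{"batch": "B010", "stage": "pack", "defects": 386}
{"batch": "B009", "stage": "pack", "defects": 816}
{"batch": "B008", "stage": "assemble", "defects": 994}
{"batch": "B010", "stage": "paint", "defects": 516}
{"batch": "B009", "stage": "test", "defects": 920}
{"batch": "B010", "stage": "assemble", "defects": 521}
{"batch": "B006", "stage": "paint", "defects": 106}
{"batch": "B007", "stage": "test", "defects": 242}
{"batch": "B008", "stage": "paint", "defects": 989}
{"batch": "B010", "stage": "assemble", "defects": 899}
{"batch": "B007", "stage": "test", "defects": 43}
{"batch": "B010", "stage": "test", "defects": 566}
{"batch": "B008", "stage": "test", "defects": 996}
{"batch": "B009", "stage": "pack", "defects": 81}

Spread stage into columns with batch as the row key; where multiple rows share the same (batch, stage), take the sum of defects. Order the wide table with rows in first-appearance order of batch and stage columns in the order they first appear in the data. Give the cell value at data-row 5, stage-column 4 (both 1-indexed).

With rows in first-appearance order of batch, row 5 is batch=B009. stage columns in first-appearance order: test, paint, pack, assemble; column 4 is assemble.
Long rows with batch=B009, stage=assemble: 975 + 565 + 802 = 2342.

2342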